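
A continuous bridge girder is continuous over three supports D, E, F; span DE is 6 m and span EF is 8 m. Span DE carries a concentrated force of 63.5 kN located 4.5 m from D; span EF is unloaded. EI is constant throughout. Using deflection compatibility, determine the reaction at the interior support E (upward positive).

Take M_E as the redundant. Released structure: two simple spans DE and EF with a hinge at E.
Rotations at E on the released spans (each span's end-slope, ×1/EI):
  span DE: point load 63.5 at a = 4.5: Pab(L + a)/(6LEI) = 125/EI
  relative rotation θ_0 = (125 + 0)/EI = 125/EI
A unit hogging moment at E produces rotation L₁/(3EI) + L₂/(3EI) = 4.667/EI.
Slope continuity at E: θ_0 = M_E·4.667/EI, so M_E = 125/4.667 = 26.79 kN·m (hogging).
Span DE, ΣM about D with M_E applied at E: R_E^{DE}·6 = 285.8 + 26.79, so R_E^{DE} = 52.09 kN and R_D = 63.5 − 52.09 = 11.41 kN.
Span EF, ΣM about F: R_E^{EF}·8 = 0 + 26.79, so R_E^{EF} = 3.349 kN and R_F = 0 − 3.349 = -3.349 kN.
R_E = 52.09 + 3.349 = 55.44 kN.

R_E = 55.44 kN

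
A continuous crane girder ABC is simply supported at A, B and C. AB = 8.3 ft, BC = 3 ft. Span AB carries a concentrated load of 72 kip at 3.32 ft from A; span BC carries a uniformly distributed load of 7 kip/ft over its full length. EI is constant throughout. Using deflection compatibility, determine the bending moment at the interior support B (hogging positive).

M_B = 75.83 kip·ft

Take M_B as the redundant. Released structure: two simple spans AB and BC with a hinge at B.
Rotations at B on the released spans (each span's end-slope, ×1/EI):
  span AB: point load 72 at a = 3.32: Pab(L + a)/(6LEI) = 277.8/EI
  span BC: UDL 7: wL³/(24EI) = 7.875/EI
  relative rotation θ_0 = (277.8 + 7.875)/EI = 285.6/EI
A unit hogging moment at B produces rotation L₁/(3EI) + L₂/(3EI) = 3.767/EI.
Slope continuity at B: θ_0 = M_B·3.767/EI, so M_B = 285.6/3.767 = 75.83 kip·ft (hogging).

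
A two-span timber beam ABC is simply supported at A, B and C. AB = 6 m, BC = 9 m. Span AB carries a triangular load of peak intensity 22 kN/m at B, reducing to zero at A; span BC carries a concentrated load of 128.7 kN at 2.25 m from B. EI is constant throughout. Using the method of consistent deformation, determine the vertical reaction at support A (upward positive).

R_A = -0.5234 kN

Insert a hinge at B; M_B is the redundant, and each span becomes simply supported.
Discontinuity in slope at B on the released structure — sum the simple-span end rotations:
  span AB: triangular load, peak 22: w₀L³/(45EI) = 105.6/EI
  span BC: point load 128.7 at a = 2.25: Pab(L + b)/(6LEI) = 570.1/EI
  relative rotation θ_0 = (105.6 + 570.1)/EI = 675.7/EI
A unit hogging moment at B produces rotation L₁/(3EI) + L₂/(3EI) = 5/EI.
Slope continuity at B: θ_0 = M_B·5/EI, so M_B = 675.7/5 = 135.1 kN·m (hogging).
Span AB, ΣM about A with M_B applied at B: R_B^{AB}·6 = 264 + 135.1, so R_B^{AB} = 66.52 kN and R_A = 66 − 66.52 = -0.5234 kN.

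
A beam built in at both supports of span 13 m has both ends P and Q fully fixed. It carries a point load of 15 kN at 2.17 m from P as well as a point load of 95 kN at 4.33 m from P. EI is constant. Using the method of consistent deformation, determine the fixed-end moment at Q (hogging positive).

Take the two fixed-end moments M_P, M_Q as redundants; the released structure is the simple span PQ.
Simple-span end rotations at P and Q under the given loads:
  at P: point load 15 at a = 2.17: Pab(L + b)/(6LEI) = 107.7/EI
  at Q: point load 15 at a = 2.17: Pab(L + a)/(6LEI) = 68.56/EI
  at P: point load 95 at a = 4.33: Pab(L + b)/(6LEI) = 990.8/EI
  at Q: point load 95 at a = 4.33: Pab(L + a)/(6LEI) = 792.4/EI
  θ_P0 = 1099/EI,  θ_Q0 = 860.9/EI
Flexibility coefficients: a unit moment at one end gives L/(3EI) there and L/(6EI) at the far end, so f₁₁ = f₂₂ = 4.333/EI and f₁₂ = f₂₁ = 2.167/EI.
Compatibility — zero rotation at each built-in end:
  4.333 M_P + 2.167 M_Q = 1099
  2.167 M_P + 4.333 M_Q = 860.9
Solving the pair gives M_P = 205.6 kN·m and M_Q = 95.9 kN·m (hogging).

M_Q = 95.9 kN·m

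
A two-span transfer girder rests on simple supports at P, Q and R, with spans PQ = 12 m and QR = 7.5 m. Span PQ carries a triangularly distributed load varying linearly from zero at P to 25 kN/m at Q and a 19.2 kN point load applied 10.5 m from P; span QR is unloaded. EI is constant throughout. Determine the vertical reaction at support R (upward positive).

Release continuity at Q by inserting a hinge; the redundant is the internal moment M_Q. The primary structure is two simply-supported spans PQ and QR.
Rotations at Q on the released spans (each span's end-slope, ×1/EI):
  span PQ: triangular load, peak 25: w₀L³/(45EI) = 960/EI
  span PQ: point load 19.2 at a = 10.5: Pab(L + a)/(6LEI) = 94.5/EI
  relative rotation θ_0 = (1054 + 0)/EI = 1054/EI
A unit hogging moment at Q produces rotation L₁/(3EI) + L₂/(3EI) = 6.5/EI.
Slope continuity at Q: θ_0 = M_Q·6.5/EI, so M_Q = 1054/6.5 = 162.2 kN·m (hogging).
Span QR, ΣM about R: R_Q^{QR}·7.5 = 0 + 162.2, so R_Q^{QR} = 21.63 kN and R_R = 0 − 21.63 = -21.63 kN.

R_R = -21.63 kN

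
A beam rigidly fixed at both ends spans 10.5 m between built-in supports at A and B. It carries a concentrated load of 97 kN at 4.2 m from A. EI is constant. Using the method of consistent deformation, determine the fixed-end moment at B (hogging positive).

M_B = 97.78 kN·m

Take the two fixed-end moments M_A, M_B as redundants; the released structure is the simple span AB.
Simple-span end rotations at A and B under the given loads:
  at A: point load 97 at a = 4.2: Pab(L + b)/(6LEI) = 684.4/EI
  at B: point load 97 at a = 4.2: Pab(L + a)/(6LEI) = 598.9/EI
  θ_A0 = 684.4/EI,  θ_B0 = 598.9/EI
Flexibility coefficients: a unit moment at one end gives L/(3EI) there and L/(6EI) at the far end, so f₁₁ = f₂₂ = 3.5/EI and f₁₂ = f₂₁ = 1.75/EI.
Compatibility — zero rotation at each built-in end:
  3.5 M_A + 1.75 M_B = 684.4
  1.75 M_A + 3.5 M_B = 598.9
Solving the pair gives M_A = 146.7 kN·m and M_B = 97.78 kN·m (hogging).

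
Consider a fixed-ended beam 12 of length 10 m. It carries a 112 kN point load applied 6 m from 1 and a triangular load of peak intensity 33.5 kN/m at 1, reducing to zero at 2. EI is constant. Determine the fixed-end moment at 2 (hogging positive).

Take the two fixed-end moments M_1, M_2 as redundants; the released structure is the simple span 12.
End rotations of the released simple span under the applied load (×1/EI):
  at 1: point load 112 at a = 6: Pab(L + b)/(6LEI) = 627.2/EI
  at 2: point load 112 at a = 6: Pab(L + a)/(6LEI) = 716.8/EI
  at 1: triangular load, peak 33.5: w₀L³/(45EI) = 744.4/EI
  at 2: triangular load, peak 33.5: 7w₀L³/(360EI) = 651.4/EI
  θ_10 = 1372/EI,  θ_20 = 1368/EI
Flexibility coefficients: a unit moment at one end gives L/(3EI) there and L/(6EI) at the far end, so f₁₁ = f₂₂ = 3.333/EI and f₁₂ = f₂₁ = 1.667/EI.
Compatibility — zero rotation at each built-in end:
  3.333 M_1 + 1.667 M_2 = 1372
  1.667 M_1 + 3.333 M_2 = 1368
Solving the pair gives M_1 = 275 kN·m and M_2 = 272.9 kN·m (hogging).

M_2 = 272.9 kN·m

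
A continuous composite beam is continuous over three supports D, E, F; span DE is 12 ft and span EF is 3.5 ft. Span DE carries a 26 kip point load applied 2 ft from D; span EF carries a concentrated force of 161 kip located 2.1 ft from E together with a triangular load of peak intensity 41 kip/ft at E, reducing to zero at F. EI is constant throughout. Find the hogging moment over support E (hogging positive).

M_E = 48.51 kip·ft

Insert a hinge at E; M_E is the redundant, and each span becomes simply supported.
Rotations at E on the released spans (each span's end-slope, ×1/EI):
  span DE: point load 26 at a = 2: Pab(L + a)/(6LEI) = 101.1/EI
  span EF: point load 161 at a = 2.1: Pab(L + b)/(6LEI) = 110.4/EI
  span EF: triangular load, peak 41: w₀L³/(45EI) = 39.06/EI
  relative rotation θ_0 = (101.1 + 149.5)/EI = 250.6/EI
A unit hogging moment at E produces rotation L₁/(3EI) + L₂/(3EI) = 5.167/EI.
Slope continuity at E: θ_0 = M_E·5.167/EI, so M_E = 250.6/5.167 = 48.51 kip·ft (hogging).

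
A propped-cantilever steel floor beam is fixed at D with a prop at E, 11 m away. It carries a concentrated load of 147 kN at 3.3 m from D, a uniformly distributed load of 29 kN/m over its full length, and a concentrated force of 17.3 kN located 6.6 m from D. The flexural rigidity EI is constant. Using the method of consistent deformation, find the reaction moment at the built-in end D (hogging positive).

Remove the prop at E; the released (primary) structure is a cantilever built in at D.
Primary-structure tip deflection at E by superposition:
  point load 147 at a = 3.3: Pa²(3L − a)/(6EI) = 7924/EI
  UDL 29: wL⁴/(8EI) = 53074/EI
  point load 17.3 at a = 6.6: Pa²(3L − a)/(6EI) = 3316/EI
  δ_0 = 64314/EI
Flexibility coefficient — unit upward force at E: δ_{EE} = L³/(3EI) = 443.7/EI.
The prop prevents deflection at E: R_E = δ_0/δ_{EE} = 64314/443.7 = 145 kN.
Moment equilibrium about D: M_D = Σ(load moments about D) − R_E·L = 2354 − 145×11 = 759.2 kN·m.

M_D = 759.2 kN·m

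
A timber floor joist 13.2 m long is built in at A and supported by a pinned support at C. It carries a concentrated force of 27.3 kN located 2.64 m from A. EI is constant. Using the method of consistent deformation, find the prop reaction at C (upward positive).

Release the roller at C. Primary structure: cantilever fixed at A.
Free-end deflection of the primary structure under the applied loading (downward +):
  point load 27.3 at a = 2.64: Pa²(3L − a)/(6EI) = 1172/EI
Flexibility coefficient — unit upward force at C: δ_{CC} = L³/(3EI) = 766.7/EI.
Compatibility at C: δ_0 − R_C·δ_{CC} = 0, so R_C = 1172/766.7 = 1.529 kN.

R_C = 1.529 kN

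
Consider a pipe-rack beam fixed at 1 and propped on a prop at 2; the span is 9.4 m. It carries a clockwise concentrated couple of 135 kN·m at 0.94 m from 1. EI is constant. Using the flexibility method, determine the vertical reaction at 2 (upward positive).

R_2 = 4.093 kN

Take the reaction at 2 as the redundant and release it; the primary structure is a cantilever fixed at 1.
Downward deflection at the released point 2 due to the loads:
  clockwise couple 135 at a = 0.94: M₀a(2L − a)/(2EI) = 1133/EI
Tip deflection under a unit load at 2: L³/(3EI) = 276.9/EI.
The prop prevents deflection at 2: R_2 = δ_0/δ_{22} = 1133/276.9 = 4.093 kN.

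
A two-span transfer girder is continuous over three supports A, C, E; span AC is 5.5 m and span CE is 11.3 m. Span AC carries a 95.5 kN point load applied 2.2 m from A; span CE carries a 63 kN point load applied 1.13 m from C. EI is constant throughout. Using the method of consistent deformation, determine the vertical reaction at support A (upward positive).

Release continuity at C by inserting a hinge; the redundant is the internal moment M_C. The primary structure is two simply-supported spans AC and CE.
Discontinuity in slope at C on the released structure — sum the simple-span end rotations:
  span AC: point load 95.5 at a = 2.2: Pab(L + a)/(6LEI) = 161.8/EI
  span CE: point load 63 at a = 1.13: Pab(L + b)/(6LEI) = 229.3/EI
  relative rotation θ_0 = (161.8 + 229.3)/EI = 391/EI
A unit hogging moment at C produces rotation L₁/(3EI) + L₂/(3EI) = 5.6/EI.
Compatibility: M_C·(L₁+L₂)/(3EI) = θ_0, giving M_C = 69.83 kN·m (hogging).
Span AC, ΣM about A with M_C applied at C: R_C^{AC}·5.5 = 210.1 + 69.83, so R_C^{AC} = 50.9 kN and R_A = 95.5 − 50.9 = 44.6 kN.

R_A = 44.6 kN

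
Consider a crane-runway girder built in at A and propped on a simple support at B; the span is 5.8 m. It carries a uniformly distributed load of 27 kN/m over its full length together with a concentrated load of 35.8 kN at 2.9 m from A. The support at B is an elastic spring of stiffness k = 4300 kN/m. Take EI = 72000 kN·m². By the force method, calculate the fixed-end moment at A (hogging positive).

M_A = 235.5 kN·m

Remove the prop at B; the released (primary) structure is a cantilever built in at A.
Primary-structure tip deflection at B by superposition:
  UDL 27: wL⁴/(8EI) = 3819/EI
  point load 35.8 at a = 2.9: Pa²(3L − a)/(6EI) = 727.6/EI
  δ_0 = 4547/EI
Tip deflection under a unit load at B: L³/(3EI) = 65.04/EI.
With EI = 72000 kN·m²: δ_0 = 0.063152 m and δ_{BB} = 0.000903 m/kN.
Compatibility — the spring shortens by R_B/k under the reaction it provides: δ_0 − R_B·δ_{BB} = R_B/k. With 1/k = 0.000233 m/kN, R_B = δ_0 / (δ_{BB} + 1/k) = 0.063152 / (0.000903 + 0.000233) = 55.6 kN.
Moment equilibrium about A: M_A = Σ(load moments about A) − R_B·L = 558 − 55.6×5.8 = 235.5 kN·m.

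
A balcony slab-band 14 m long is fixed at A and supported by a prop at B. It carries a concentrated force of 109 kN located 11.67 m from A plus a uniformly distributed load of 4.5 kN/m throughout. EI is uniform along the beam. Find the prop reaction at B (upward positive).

Remove the prop at B; the released (primary) structure is a cantilever built in at A.
Deflection at B on the released cantilever, summing each load's contribution:
  point load 109 at a = 11.67: Pa²(3L − a)/(6EI) = 75039/EI
  UDL 4.5: wL⁴/(8EI) = 21609/EI
  δ_0 = 96648/EI
Tip deflection under a unit load at B: L³/(3EI) = 914.7/EI.
Compatibility at B: δ_0 − R_B·δ_{BB} = 0, so R_B = 96648/914.7 = 105.7 kN.

R_B = 105.7 kN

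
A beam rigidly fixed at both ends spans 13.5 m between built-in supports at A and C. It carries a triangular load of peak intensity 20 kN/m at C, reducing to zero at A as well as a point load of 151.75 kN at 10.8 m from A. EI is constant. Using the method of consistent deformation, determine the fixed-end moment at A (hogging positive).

M_A = 187.1 kN·m

Take the two fixed-end moments M_A, M_C as redundants; the released structure is the simple span AC.
Simple-span end rotations at A and C under the given loads:
  at A: triangular load, peak 20: 7w₀L³/(360EI) = 956.8/EI
  at C: triangular load, peak 20: w₀L³/(45EI) = 1094/EI
  at A: point load 151.75 at a = 10.8: Pab(L + b)/(6LEI) = 885/EI
  at C: point load 151.75 at a = 10.8: Pab(L + a)/(6LEI) = 1328/EI
  θ_A0 = 1842/EI,  θ_C0 = 2421/EI
Flexibility coefficients: a unit moment at one end gives L/(3EI) there and L/(6EI) at the far end, so f₁₁ = f₂₂ = 4.5/EI and f₁₂ = f₂₁ = 2.25/EI.
Compatibility — zero rotation at each built-in end:
  4.5 M_A + 2.25 M_C = 1842
  2.25 M_A + 4.5 M_C = 2421
Solving the pair gives M_A = 187.1 kN·m and M_C = 444.5 kN·m (hogging).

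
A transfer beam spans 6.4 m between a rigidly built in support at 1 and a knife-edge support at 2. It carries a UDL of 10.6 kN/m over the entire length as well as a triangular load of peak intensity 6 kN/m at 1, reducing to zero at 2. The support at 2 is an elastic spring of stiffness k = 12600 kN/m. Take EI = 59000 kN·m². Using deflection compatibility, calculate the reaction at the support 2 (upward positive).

R_2 = 27.79 kN

Take the reaction at 2 as the redundant and release it; the primary structure is a cantilever fixed at 1.
Primary-structure tip deflection at 2 by superposition:
  UDL 10.6: wL⁴/(8EI) = 2223/EI
  triangular load, peak 6 at the fixed end: w₀L⁴/(30EI) = 335.5/EI
  δ_0 = 2559/EI
Tip deflection under a unit load at 2: L³/(3EI) = 87.38/EI.
With EI = 59000 kN·m²: δ_0 = 0.043365 m and δ_{22} = 0.001481 m/kN.
Compatibility — the spring shortens by R_2/k under the reaction it provides: δ_0 − R_2·δ_{22} = R_2/k. With 1/k = 0.000079 m/kN, R_2 = δ_0 / (δ_{22} + 1/k) = 0.043365 / (0.001481 + 0.000079) = 27.79 kN.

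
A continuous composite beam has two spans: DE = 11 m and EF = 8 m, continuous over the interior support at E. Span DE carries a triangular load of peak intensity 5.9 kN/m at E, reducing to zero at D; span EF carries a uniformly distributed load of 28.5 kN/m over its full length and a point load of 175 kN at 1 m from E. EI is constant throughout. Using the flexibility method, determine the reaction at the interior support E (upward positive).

Insert a hinge at E; M_E is the redundant, and each span becomes simply supported.
End slopes at the hinge E, treating each span as simply supported:
  span DE: triangular load, peak 5.9: w₀L³/(45EI) = 174.5/EI
  span EF: UDL 28.5: wL³/(24EI) = 608/EI
  span EF: point load 175 at a = 1: Pab(L + b)/(6LEI) = 382.8/EI
  relative rotation θ_0 = (174.5 + 990.8)/EI = 1165/EI
A unit hogging moment at E produces rotation L₁/(3EI) + L₂/(3EI) = 6.333/EI.
Slope continuity at E: θ_0 = M_E·6.333/EI, so M_E = 1165/6.333 = 184 kN·m (hogging).
Span DE, ΣM about D with M_E applied at E: R_E^{DE}·11 = 238 + 184, so R_E^{DE} = 38.36 kN and R_D = 32.45 − 38.36 = -5.91 kN.
Span EF, ΣM about F: R_E^{EF}·8 = 2137 + 184, so R_E^{EF} = 290.1 kN and R_F = 403 − 290.1 = 112.9 kN.
R_E = 38.36 + 290.1 = 328.5 kN.

R_E = 328.5 kN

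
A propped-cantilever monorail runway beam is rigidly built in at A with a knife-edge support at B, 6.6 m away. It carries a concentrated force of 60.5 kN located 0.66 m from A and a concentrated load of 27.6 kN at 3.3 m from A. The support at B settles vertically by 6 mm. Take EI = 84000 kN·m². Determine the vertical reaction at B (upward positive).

R_B = 4.243 kN

Choose R_B as the redundant. The primary structure is the cantilever fixed at A.
Deflection at B on the released cantilever, summing each load's contribution:
  point load 60.5 at a = 0.66: Pa²(3L − a)/(6EI) = 84.07/EI
  point load 27.6 at a = 3.3: Pa²(3L − a)/(6EI) = 826.6/EI
  δ_0 = 910.6/EI
Flexibility coefficient — unit upward force at B: δ_{BB} = L³/(3EI) = 95.83/EI.
With EI = 84000 kN·m²: δ_0 = 0.010841 m and δ_{BB} = 0.001141 m/kN.
Compatibility — the beam at B must follow the support down by 0.006 m: δ_0 − R_B·δ_{BB} = 0.006, so R_B = (0.010841 − 0.006)/0.001141 = 4.243 kN.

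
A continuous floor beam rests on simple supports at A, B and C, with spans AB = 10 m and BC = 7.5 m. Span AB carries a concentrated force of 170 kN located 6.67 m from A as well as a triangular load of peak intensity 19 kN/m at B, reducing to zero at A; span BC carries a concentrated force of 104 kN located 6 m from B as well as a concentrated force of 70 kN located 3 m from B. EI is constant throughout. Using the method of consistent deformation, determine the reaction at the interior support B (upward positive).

R_B = 315.9 kN

Insert a hinge at B; M_B is the redundant, and each span becomes simply supported.
Discontinuity in slope at B on the released structure — sum the simple-span end rotations:
  span AB: point load 170 at a = 6.67: Pab(L + a)/(6LEI) = 1049/EI
  span AB: triangular load, peak 19: w₀L³/(45EI) = 422.2/EI
  span BC: point load 104 at a = 6: Pab(L + b)/(6LEI) = 187.2/EI
  span BC: point load 70 at a = 3: Pab(L + b)/(6LEI) = 252/EI
  relative rotation θ_0 = (1471 + 439.2)/EI = 1910/EI
A unit hogging moment at B produces rotation L₁/(3EI) + L₂/(3EI) = 5.833/EI.
Slope continuity at B: θ_0 = M_B·5.833/EI, so M_B = 1910/5.833 = 327.5 kN·m (hogging).
Span AB, ΣM about A with M_B applied at B: R_B^{AB}·10 = 1767 + 327.5, so R_B^{AB} = 209.5 kN and R_A = 265 − 209.5 = 55.53 kN.
Span BC, ΣM about C: R_B^{BC}·7.5 = 471 + 327.5, so R_B^{BC} = 106.5 kN and R_C = 174 − 106.5 = 67.53 kN.
R_B = 209.5 + 106.5 = 315.9 kN.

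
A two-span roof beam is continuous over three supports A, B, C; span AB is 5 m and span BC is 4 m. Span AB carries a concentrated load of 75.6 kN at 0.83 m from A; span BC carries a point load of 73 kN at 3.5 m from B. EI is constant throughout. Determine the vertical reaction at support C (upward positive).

R_C = 57.64 kN

Release continuity at B by inserting a hinge; the redundant is the internal moment M_B. The primary structure is two simply-supported spans AB and BC.
Rotations at B on the released spans (each span's end-slope, ×1/EI):
  span AB: point load 75.6 at a = 0.83: Pab(L + a)/(6LEI) = 50.85/EI
  span BC: point load 73 at a = 3.5: Pab(L + b)/(6LEI) = 23.95/EI
  relative rotation θ_0 = (50.85 + 23.95)/EI = 74.8/EI
A unit hogging moment at B produces rotation L₁/(3EI) + L₂/(3EI) = 3/EI.
Slope continuity at B: θ_0 = M_B·3/EI, so M_B = 74.8/3 = 24.93 kN·m (hogging).
Span BC, ΣM about C: R_B^{BC}·4 = 36.5 + 24.93, so R_B^{BC} = 15.36 kN and R_C = 73 − 15.36 = 57.64 kN.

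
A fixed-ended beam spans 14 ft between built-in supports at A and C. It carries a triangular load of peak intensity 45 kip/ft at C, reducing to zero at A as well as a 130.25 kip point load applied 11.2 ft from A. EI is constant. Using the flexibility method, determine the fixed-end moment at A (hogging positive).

M_A = 352.4 kip·ft

Take the two fixed-end moments M_A, M_C as redundants; the released structure is the simple span AC.
On the primary (simply-supported) span, the end slopes from the loading are:
  at A: triangular load, peak 45: 7w₀L³/(360EI) = 2401/EI
  at C: triangular load, peak 45: w₀L³/(45EI) = 2744/EI
  at A: point load 130.25 at a = 11.2: Pab(L + b)/(6LEI) = 816.9/EI
  at C: point load 130.25 at a = 11.2: Pab(L + a)/(6LEI) = 1225/EI
  θ_A0 = 3218/EI,  θ_C0 = 3969/EI
Flexibility coefficients: a unit moment at one end gives L/(3EI) there and L/(6EI) at the far end, so f₁₁ = f₂₂ = 4.667/EI and f₁₂ = f₂₁ = 2.333/EI.
Compatibility — zero rotation at each built-in end:
  4.667 M_A + 2.333 M_C = 3218
  2.333 M_A + 4.667 M_C = 3969
Solving the pair gives M_A = 352.4 kip·ft and M_C = 674.4 kip·ft (hogging).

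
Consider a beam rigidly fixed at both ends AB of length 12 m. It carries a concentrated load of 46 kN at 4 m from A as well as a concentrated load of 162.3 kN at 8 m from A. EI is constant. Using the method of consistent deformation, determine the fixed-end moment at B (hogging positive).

M_B = 329.4 kN·m

Take the two fixed-end moments M_A, M_B as redundants; the released structure is the simple span AB.
Simple-span end rotations at A and B under the given loads:
  at A: point load 46 at a = 4: Pab(L + b)/(6LEI) = 408.9/EI
  at B: point load 46 at a = 4: Pab(L + a)/(6LEI) = 327.1/EI
  at A: point load 162.3 at a = 8: Pab(L + b)/(6LEI) = 1154/EI
  at B: point load 162.3 at a = 8: Pab(L + a)/(6LEI) = 1443/EI
  θ_A0 = 1563/EI,  θ_B0 = 1770/EI
Flexibility coefficients: a unit moment at one end gives L/(3EI) there and L/(6EI) at the far end, so f₁₁ = f₂₂ = 4/EI and f₁₂ = f₂₁ = 2/EI.
Compatibility — zero rotation at each built-in end:
  4 M_A + 2 M_B = 1563
  2 M_A + 4 M_B = 1770
Solving the pair gives M_A = 226 kN·m and M_B = 329.4 kN·m (hogging).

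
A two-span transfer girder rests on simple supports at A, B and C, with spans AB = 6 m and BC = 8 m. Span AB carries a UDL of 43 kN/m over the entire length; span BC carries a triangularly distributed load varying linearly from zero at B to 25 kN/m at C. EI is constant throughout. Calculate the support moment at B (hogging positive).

Insert a hinge at B; M_B is the redundant, and each span becomes simply supported.
End slopes at the hinge B, treating each span as simply supported:
  span AB: UDL 43: wL³/(24EI) = 387/EI
  span BC: triangular load, peak 25: 7w₀L³/(360EI) = 248.9/EI
  relative rotation θ_0 = (387 + 248.9)/EI = 635.9/EI
A unit hogging moment at B produces rotation L₁/(3EI) + L₂/(3EI) = 4.667/EI.
Slope continuity at B: θ_0 = M_B·4.667/EI, so M_B = 635.9/4.667 = 136.3 kN·m (hogging).

M_B = 136.3 kN·m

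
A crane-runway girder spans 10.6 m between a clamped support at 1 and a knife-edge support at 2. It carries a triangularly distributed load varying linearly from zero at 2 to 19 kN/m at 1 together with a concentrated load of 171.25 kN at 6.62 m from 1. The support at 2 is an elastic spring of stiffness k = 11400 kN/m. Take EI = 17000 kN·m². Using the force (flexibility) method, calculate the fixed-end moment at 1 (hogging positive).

M_1 = 439 kN·m

Take the reaction at 2 as the redundant and release it; the primary structure is a cantilever fixed at 1.
Free-end deflection of the primary structure under the applied loading (downward +):
  triangular load, peak 19 at the fixed end: w₀L⁴/(30EI) = 7996/EI
  point load 171.25 at a = 6.62: Pa²(3L − a)/(6EI) = 31496/EI
  δ_0 = 39491/EI
Flexibility coefficient — unit upward force at 2: δ_{22} = L³/(3EI) = 397/EI.
With EI = 17000 kN·m²: δ_0 = 2.323 m and δ_{22} = 0.023353 m/kN.
Compatibility — the spring shortens by R_2/k under the reaction it provides: δ_0 − R_2·δ_{22} = R_2/k. With 1/k = 0.000088 m/kN, R_2 = δ_0 / (δ_{22} + 1/k) = 2.323 / (0.023353 + 0.000088) = 99.1 kN.
Moment equilibrium about 1: M_1 = Σ(load moments about 1) − R_2·L = 1489 − 99.1×10.6 = 439 kN·m.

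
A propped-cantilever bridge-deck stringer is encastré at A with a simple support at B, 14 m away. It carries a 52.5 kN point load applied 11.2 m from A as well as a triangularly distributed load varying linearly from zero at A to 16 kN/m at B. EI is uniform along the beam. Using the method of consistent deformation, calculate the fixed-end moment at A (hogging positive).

Choose R_B as the redundant. The primary structure is the cantilever fixed at A.
Free-end deflection of the primary structure under the applied loading (downward +):
  point load 52.5 at a = 11.2: Pa²(3L − a)/(6EI) = 33806/EI
  triangular load, peak 16 at the free end: 11w₀L⁴/(120EI) = 56343/EI
  δ_0 = 90150/EI
Flexibility coefficient — unit upward force at B: δ_{BB} = L³/(3EI) = 914.7/EI.
The prop prevents deflection at B: R_B = δ_0/δ_{BB} = 90150/914.7 = 98.56 kN.
Moment equilibrium about A: M_A = Σ(load moments about A) − R_B·L = 1633 − 98.56×14 = 253.5 kN·m.

M_A = 253.5 kN·m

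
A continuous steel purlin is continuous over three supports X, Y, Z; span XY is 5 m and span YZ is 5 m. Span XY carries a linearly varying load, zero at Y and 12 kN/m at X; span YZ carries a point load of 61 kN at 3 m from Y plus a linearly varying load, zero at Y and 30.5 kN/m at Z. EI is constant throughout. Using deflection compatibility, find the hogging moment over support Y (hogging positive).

M_Y = 56.61 kN·m

Release continuity at Y by inserting a hinge; the redundant is the internal moment M_Y. The primary structure is two simply-supported spans XY and YZ.
End slopes at the hinge Y, treating each span as simply supported:
  span XY: triangular load, peak 12: 7w₀L³/(360EI) = 29.17/EI
  span YZ: point load 61 at a = 3: Pab(L + b)/(6LEI) = 85.4/EI
  span YZ: triangular load, peak 30.5: 7w₀L³/(360EI) = 74.13/EI
  relative rotation θ_0 = (29.17 + 159.5)/EI = 188.7/EI
A unit hogging moment at Y produces rotation L₁/(3EI) + L₂/(3EI) = 3.333/EI.
Compatibility: M_Y·(L₁+L₂)/(3EI) = θ_0, giving M_Y = 56.61 kN·m (hogging).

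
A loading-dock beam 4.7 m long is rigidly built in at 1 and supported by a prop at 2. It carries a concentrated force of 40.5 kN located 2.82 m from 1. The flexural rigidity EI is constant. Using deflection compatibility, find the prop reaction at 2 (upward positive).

Take the reaction at 2 as the redundant and release it; the primary structure is a cantilever fixed at 1.
Deflection at 2 on the released cantilever, summing each load's contribution:
  point load 40.5 at a = 2.82: Pa²(3L − a)/(6EI) = 605.5/EI
Tip deflection under a unit load at 2: L³/(3EI) = 34.61/EI.
Compatibility at 2: δ_0 − R_2·δ_{22} = 0, so R_2 = 605.5/34.61 = 17.5 kN.

R_2 = 17.5 kN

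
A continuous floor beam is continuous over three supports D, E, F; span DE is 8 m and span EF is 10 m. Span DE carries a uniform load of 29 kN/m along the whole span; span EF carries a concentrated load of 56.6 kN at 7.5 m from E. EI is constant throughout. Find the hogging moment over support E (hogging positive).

M_E = 140 kN·m

Insert a hinge at E; M_E is the redundant, and each span becomes simply supported.
End slopes at the hinge E, treating each span as simply supported:
  span DE: UDL 29: wL³/(24EI) = 618.7/EI
  span EF: point load 56.6 at a = 7.5: Pab(L + b)/(6LEI) = 221.1/EI
  relative rotation θ_0 = (618.7 + 221.1)/EI = 839.8/EI
A unit hogging moment at E produces rotation L₁/(3EI) + L₂/(3EI) = 6/EI.
Slope continuity at E: θ_0 = M_E·6/EI, so M_E = 839.8/6 = 140 kN·m (hogging).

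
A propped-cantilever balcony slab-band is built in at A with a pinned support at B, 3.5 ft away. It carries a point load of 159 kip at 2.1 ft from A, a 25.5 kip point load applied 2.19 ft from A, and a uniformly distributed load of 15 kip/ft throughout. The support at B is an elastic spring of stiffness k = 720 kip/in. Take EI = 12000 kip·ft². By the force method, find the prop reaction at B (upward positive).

R_B = 91.35 kip

Release the roller at B. Primary structure: cantilever fixed at A.
Free-end deflection of the primary structure under the applied loading (downward +):
  point load 159 at a = 2.1: Pa²(3L − a)/(6EI) = 981.7/EI
  point load 25.5 at a = 2.19: Pa²(3L − a)/(6EI) = 169.4/EI
  UDL 15: wL⁴/(8EI) = 281.4/EI
  δ_0 = 1432/EI
Tip deflection under a unit load at B: L³/(3EI) = 14.29/EI.
With EI = 12000 kip·ft²: δ_0 = 0.11937 ft and δ_{BB} = 0.001191 ft/kip.
Compatibility — the spring shortens by R_B/k under the reaction it provides: δ_0 − R_B·δ_{BB} = R_B/k. With 1/k = 1/(720×12) ft/kip = 0.000116 ft/kip, R_B = δ_0 / (δ_{BB} + 1/k) = 0.11937 / (0.001191 + 0.000116) = 91.35 kip.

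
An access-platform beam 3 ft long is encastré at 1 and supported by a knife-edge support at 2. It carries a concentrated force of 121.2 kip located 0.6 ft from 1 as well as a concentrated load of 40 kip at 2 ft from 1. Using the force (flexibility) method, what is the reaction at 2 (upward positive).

R_2 = 27.53 kip

Take the reaction at 2 as the redundant and release it; the primary structure is a cantilever fixed at 1.
Deflection at 2 on the released cantilever, summing each load's contribution:
  point load 121.2 at a = 0.6: Pa²(3L − a)/(6EI) = 61.08/EI
  point load 40 at a = 2: Pa²(3L − a)/(6EI) = 186.7/EI
  δ_0 = 247.8/EI
Flexibility coefficient — unit upward force at 2: δ_{22} = L³/(3EI) = 9/EI.
The prop prevents deflection at 2: R_2 = δ_0/δ_{22} = 247.8/9 = 27.53 kip.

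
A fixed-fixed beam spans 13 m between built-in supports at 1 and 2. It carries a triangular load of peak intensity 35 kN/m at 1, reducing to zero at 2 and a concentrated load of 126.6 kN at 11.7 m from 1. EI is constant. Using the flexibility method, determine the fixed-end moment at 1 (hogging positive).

M_1 = 310.6 kN·m

Take the two fixed-end moments M_1, M_2 as redundants; the released structure is the simple span 12.
On the primary (simply-supported) span, the end slopes from the loading are:
  at 1: triangular load, peak 35: w₀L³/(45EI) = 1709/EI
  at 2: triangular load, peak 35: 7w₀L³/(360EI) = 1495/EI
  at 1: point load 126.6 at a = 11.7: Pab(L + b)/(6LEI) = 353/EI
  at 2: point load 126.6 at a = 11.7: Pab(L + a)/(6LEI) = 609.8/EI
  θ_10 = 2062/EI,  θ_20 = 2105/EI
Flexibility coefficients: a unit moment at one end gives L/(3EI) there and L/(6EI) at the far end, so f₁₁ = f₂₂ = 4.333/EI and f₁₂ = f₂₁ = 2.167/EI.
Compatibility — zero rotation at each built-in end:
  4.333 M_1 + 2.167 M_2 = 2062
  2.167 M_1 + 4.333 M_2 = 2105
Solving the pair gives M_1 = 310.6 kN·m and M_2 = 330.5 kN·m (hogging).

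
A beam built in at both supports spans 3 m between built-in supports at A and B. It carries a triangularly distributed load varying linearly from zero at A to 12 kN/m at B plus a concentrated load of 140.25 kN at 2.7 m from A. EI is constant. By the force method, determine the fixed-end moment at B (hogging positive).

M_B = 39.48 kN·m

Release both end moments; the primary structure is a simply-supported span AB with redundants M_A and M_B.
On the primary (simply-supported) span, the end slopes from the loading are:
  at A: triangular load, peak 12: 7w₀L³/(360EI) = 6.3/EI
  at B: triangular load, peak 12: w₀L³/(45EI) = 7.2/EI
  at A: point load 140.25 at a = 2.7: Pab(L + b)/(6LEI) = 20.83/EI
  at B: point load 140.25 at a = 2.7: Pab(L + a)/(6LEI) = 35.97/EI
  θ_A0 = 27.13/EI,  θ_B0 = 43.17/EI
Flexibility coefficients: a unit moment at one end gives L/(3EI) there and L/(6EI) at the far end, so f₁₁ = f₂₂ = 1/EI and f₁₂ = f₂₁ = 0.5/EI.
Compatibility — zero rotation at each built-in end:
  1 M_A + 0.5 M_B = 27.13
  0.5 M_A + 1 M_B = 43.17
Solving the pair gives M_A = 7.387 kN·m and M_B = 39.48 kN·m (hogging).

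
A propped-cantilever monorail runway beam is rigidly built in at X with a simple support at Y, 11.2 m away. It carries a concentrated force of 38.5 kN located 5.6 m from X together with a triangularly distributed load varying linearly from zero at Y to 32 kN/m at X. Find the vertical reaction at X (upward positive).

Release the roller at Y. Primary structure: cantilever fixed at X.
Free-end deflection of the primary structure under the applied loading (downward +):
  point load 38.5 at a = 5.6: Pa²(3L − a)/(6EI) = 5634/EI
  triangular load, peak 32 at the fixed end: w₀L⁴/(30EI) = 16784/EI
  δ_0 = 22419/EI
Tip deflection under a unit load at Y: L³/(3EI) = 468.3/EI.
The prop prevents deflection at Y: R_Y = δ_0/δ_{YY} = 22419/468.3 = 47.87 kN.
Vertical equilibrium: R_X = ΣP − R_Y = 217.7 − 47.87 = 169.8 kN.

R_X = 169.8 kN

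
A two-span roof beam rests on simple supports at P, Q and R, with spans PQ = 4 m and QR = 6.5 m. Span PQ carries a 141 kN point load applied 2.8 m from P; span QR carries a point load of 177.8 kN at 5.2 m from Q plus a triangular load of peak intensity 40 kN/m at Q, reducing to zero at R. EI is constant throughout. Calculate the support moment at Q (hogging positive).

M_Q = 176.8 kN·m

Take M_Q as the redundant. Released structure: two simple spans PQ and QR with a hinge at Q.
Rotations at Q on the released spans (each span's end-slope, ×1/EI):
  span PQ: point load 141 at a = 2.8: Pab(L + a)/(6LEI) = 134.2/EI
  span QR: point load 177.8 at a = 5.2: Pab(L + b)/(6LEI) = 240.4/EI
  span QR: triangular load, peak 40: w₀L³/(45EI) = 244.1/EI
  relative rotation θ_0 = (134.2 + 484.5)/EI = 618.7/EI
A unit hogging moment at Q produces rotation L₁/(3EI) + L₂/(3EI) = 3.5/EI.
Compatibility: M_Q·(L₁+L₂)/(3EI) = θ_0, giving M_Q = 176.8 kN·m (hogging).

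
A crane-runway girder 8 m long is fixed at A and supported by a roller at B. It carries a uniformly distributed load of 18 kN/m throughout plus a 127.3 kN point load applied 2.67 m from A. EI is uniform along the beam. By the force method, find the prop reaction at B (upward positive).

Take the reaction at B as the redundant and release it; the primary structure is a cantilever fixed at A.
Deflection at B on the released cantilever, summing each load's contribution:
  UDL 18: wL⁴/(8EI) = 9216/EI
  point load 127.3 at a = 2.67: Pa²(3L − a)/(6EI) = 3226/EI
  δ_0 = 12442/EI
Flexibility coefficient — unit upward force at B: δ_{BB} = L³/(3EI) = 170.7/EI.
Compatibility at B: δ_0 − R_B·δ_{BB} = 0, so R_B = 12442/170.7 = 72.9 kN.

R_B = 72.9 kN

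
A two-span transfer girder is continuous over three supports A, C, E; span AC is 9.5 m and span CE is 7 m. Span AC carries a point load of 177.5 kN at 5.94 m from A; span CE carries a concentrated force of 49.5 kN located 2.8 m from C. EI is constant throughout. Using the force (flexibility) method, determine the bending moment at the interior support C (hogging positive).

M_C = 213.1 kN·m

Insert a hinge at C; M_C is the redundant, and each span becomes simply supported.
Discontinuity in slope at C on the released structure — sum the simple-span end rotations:
  span AC: point load 177.5 at a = 5.94: Pab(L + a)/(6LEI) = 1017/EI
  span CE: point load 49.5 at a = 2.8: Pab(L + b)/(6LEI) = 155.2/EI
  relative rotation θ_0 = (1017 + 155.2)/EI = 1172/EI
A unit hogging moment at C produces rotation L₁/(3EI) + L₂/(3EI) = 5.5/EI.
Compatibility: M_C·(L₁+L₂)/(3EI) = θ_0, giving M_C = 213.1 kN·m (hogging).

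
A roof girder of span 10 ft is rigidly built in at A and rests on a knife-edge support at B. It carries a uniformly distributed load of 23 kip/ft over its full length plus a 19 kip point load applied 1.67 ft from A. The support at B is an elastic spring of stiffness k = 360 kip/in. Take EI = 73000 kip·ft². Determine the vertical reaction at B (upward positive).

R_B = 82.8 kip

Remove the prop at B; the released (primary) structure is a cantilever built in at A.
Downward deflection at the released point B due to the loads:
  UDL 23: wL⁴/(8EI) = 28750/EI
  point load 19 at a = 1.67: Pa²(3L − a)/(6EI) = 250.2/EI
  δ_0 = 29000/EI
Flexibility coefficient — unit upward force at B: δ_{BB} = L³/(3EI) = 333.3/EI.
With EI = 73000 kip·ft²: δ_0 = 0.39726 ft and δ_{BB} = 0.004566 ft/kip.
Compatibility — the spring shortens by R_B/k under the reaction it provides: δ_0 − R_B·δ_{BB} = R_B/k. With 1/k = 1/(360×12) ft/kip = 0.000231 ft/kip, R_B = δ_0 / (δ_{BB} + 1/k) = 0.39726 / (0.004566 + 0.000231) = 82.8 kip.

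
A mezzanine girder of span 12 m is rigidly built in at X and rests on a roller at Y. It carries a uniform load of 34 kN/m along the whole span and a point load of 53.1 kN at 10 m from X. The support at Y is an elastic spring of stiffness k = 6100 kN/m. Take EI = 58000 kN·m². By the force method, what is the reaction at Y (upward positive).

Choose R_Y as the redundant. The primary structure is the cantilever fixed at X.
Free-end deflection of the primary structure under the applied loading (downward +):
  UDL 34: wL⁴/(8EI) = 88128/EI
  point load 53.1 at a = 10: Pa²(3L − a)/(6EI) = 23010/EI
  δ_0 = 111138/EI
Tip deflection under a unit load at Y: L³/(3EI) = 576/EI.
With EI = 58000 kN·m²: δ_0 = 1.9162 m and δ_{YY} = 0.009931 m/kN.
Compatibility — the spring shortens by R_Y/k under the reaction it provides: δ_0 − R_Y·δ_{YY} = R_Y/k. With 1/k = 0.000164 m/kN, R_Y = δ_0 / (δ_{YY} + 1/k) = 1.9162 / (0.009931 + 0.000164) = 189.8 kN.

R_Y = 189.8 kN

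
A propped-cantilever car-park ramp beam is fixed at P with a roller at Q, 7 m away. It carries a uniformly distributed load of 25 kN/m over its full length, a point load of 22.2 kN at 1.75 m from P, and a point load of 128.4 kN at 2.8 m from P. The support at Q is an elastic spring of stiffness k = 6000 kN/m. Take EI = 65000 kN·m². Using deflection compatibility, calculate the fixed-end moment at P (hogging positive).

M_P = 408.3 kN·m

Choose R_Q as the redundant. The primary structure is the cantilever fixed at P.
Deflection at Q on the released cantilever, summing each load's contribution:
  UDL 25: wL⁴/(8EI) = 7503/EI
  point load 22.2 at a = 1.75: Pa²(3L − a)/(6EI) = 218.1/EI
  point load 128.4 at a = 2.8: Pa²(3L − a)/(6EI) = 3054/EI
  δ_0 = 10775/EI
Tip deflection under a unit load at Q: L³/(3EI) = 114.3/EI.
With EI = 65000 kN·m²: δ_0 = 0.16577 m and δ_{QQ} = 0.001759 m/kN.
Compatibility — the spring shortens by R_Q/k under the reaction it provides: δ_0 − R_Q·δ_{QQ} = R_Q/k. With 1/k = 0.000167 m/kN, R_Q = δ_0 / (δ_{QQ} + 1/k) = 0.16577 / (0.001759 + 0.000167) = 86.08 kN.
Moment equilibrium about P: M_P = Σ(load moments about P) − R_Q·L = 1011 − 86.08×7 = 408.3 kN·m.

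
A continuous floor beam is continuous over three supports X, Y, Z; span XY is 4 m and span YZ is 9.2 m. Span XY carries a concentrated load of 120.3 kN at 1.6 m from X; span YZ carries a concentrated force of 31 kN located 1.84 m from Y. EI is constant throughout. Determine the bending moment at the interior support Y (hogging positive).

Take M_Y as the redundant. Released structure: two simple spans XY and YZ with a hinge at Y.
End slopes at the hinge Y, treating each span as simply supported:
  span XY: point load 120.3 at a = 1.6: Pab(L + a)/(6LEI) = 107.8/EI
  span YZ: point load 31 at a = 1.84: Pab(L + b)/(6LEI) = 125.9/EI
  relative rotation θ_0 = (107.8 + 125.9)/EI = 233.7/EI
A unit hogging moment at Y produces rotation L₁/(3EI) + L₂/(3EI) = 4.4/EI.
Compatibility: M_Y·(L₁+L₂)/(3EI) = θ_0, giving M_Y = 53.12 kN·m (hogging).

M_Y = 53.12 kN·m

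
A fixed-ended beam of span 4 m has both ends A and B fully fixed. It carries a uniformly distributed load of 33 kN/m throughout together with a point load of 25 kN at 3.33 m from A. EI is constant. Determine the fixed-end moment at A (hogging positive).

Release both end moments; the primary structure is a simply-supported span AB with redundants M_A and M_B.
End rotations of the released simple span under the applied load (×1/EI):
  at A: UDL 33: wL³/(24EI) = 88/EI
  at B: UDL 33: wL³/(24EI) = 88/EI
  at A: point load 25 at a = 3.33: Pab(L + b)/(6LEI) = 10.85/EI
  at B: point load 25 at a = 3.33: Pab(L + a)/(6LEI) = 17.04/EI
  θ_A0 = 98.85/EI,  θ_B0 = 105/EI
Flexibility coefficients: a unit moment at one end gives L/(3EI) there and L/(6EI) at the far end, so f₁₁ = f₂₂ = 1.333/EI and f₁₂ = f₂₁ = 0.6667/EI.
Compatibility — zero rotation at each built-in end:
  1.333 M_A + 0.6667 M_B = 98.85
  0.6667 M_A + 1.333 M_B = 105
Solving the pair gives M_A = 46.34 kN·m and M_B = 55.61 kN·m (hogging).

M_A = 46.34 kN·m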